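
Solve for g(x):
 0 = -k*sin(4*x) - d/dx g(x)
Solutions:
 g(x) = C1 + k*cos(4*x)/4


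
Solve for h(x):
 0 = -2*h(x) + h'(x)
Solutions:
 h(x) = C1*exp(2*x)


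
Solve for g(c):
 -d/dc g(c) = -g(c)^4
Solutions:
 g(c) = (-1/(C1 + 3*c))^(1/3)
 g(c) = (-1/(C1 + c))^(1/3)*(-3^(2/3) - 3*3^(1/6)*I)/6
 g(c) = (-1/(C1 + c))^(1/3)*(-3^(2/3) + 3*3^(1/6)*I)/6


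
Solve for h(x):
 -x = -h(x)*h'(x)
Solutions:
 h(x) = -sqrt(C1 + x^2)
 h(x) = sqrt(C1 + x^2)


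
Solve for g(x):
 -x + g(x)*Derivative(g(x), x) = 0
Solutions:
 g(x) = -sqrt(C1 + x^2)
 g(x) = sqrt(C1 + x^2)


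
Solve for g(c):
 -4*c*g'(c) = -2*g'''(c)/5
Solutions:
 g(c) = C1 + Integral(C2*airyai(10^(1/3)*c) + C3*airybi(10^(1/3)*c), c)


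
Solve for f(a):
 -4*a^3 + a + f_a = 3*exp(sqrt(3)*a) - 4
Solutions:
 f(a) = C1 + a^4 - a^2/2 - 4*a + sqrt(3)*exp(sqrt(3)*a)


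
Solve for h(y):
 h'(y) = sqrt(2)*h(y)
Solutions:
 h(y) = C1*exp(sqrt(2)*y)


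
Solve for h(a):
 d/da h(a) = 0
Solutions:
 h(a) = C1


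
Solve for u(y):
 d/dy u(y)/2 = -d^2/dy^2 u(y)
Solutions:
 u(y) = C1 + C2*exp(-y/2)


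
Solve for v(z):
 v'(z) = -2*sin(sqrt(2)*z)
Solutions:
 v(z) = C1 + sqrt(2)*cos(sqrt(2)*z)


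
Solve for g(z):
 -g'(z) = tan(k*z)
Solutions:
 g(z) = C1 - Piecewise((-log(cos(k*z))/k, Ne(k, 0)), (0, True))


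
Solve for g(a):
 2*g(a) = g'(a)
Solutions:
 g(a) = C1*exp(2*a)


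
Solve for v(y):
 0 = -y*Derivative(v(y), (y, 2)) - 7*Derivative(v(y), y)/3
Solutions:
 v(y) = C1 + C2/y^(4/3)


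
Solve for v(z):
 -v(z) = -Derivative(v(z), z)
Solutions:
 v(z) = C1*exp(z)


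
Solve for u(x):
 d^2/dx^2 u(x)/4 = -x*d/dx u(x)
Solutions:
 u(x) = C1 + C2*erf(sqrt(2)*x)


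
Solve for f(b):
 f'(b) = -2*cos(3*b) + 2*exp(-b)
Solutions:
 f(b) = C1 - 2*sin(3*b)/3 - 2*exp(-b)


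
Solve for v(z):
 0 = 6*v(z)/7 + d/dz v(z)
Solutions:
 v(z) = C1*exp(-6*z/7)


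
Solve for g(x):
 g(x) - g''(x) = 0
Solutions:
 g(x) = C1*exp(-x) + C2*exp(x)


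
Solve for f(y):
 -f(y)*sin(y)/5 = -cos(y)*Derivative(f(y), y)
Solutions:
 f(y) = C1/cos(y)^(1/5)


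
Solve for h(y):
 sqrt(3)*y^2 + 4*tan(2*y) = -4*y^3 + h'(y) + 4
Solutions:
 h(y) = C1 + y^4 + sqrt(3)*y^3/3 - 4*y - 2*log(cos(2*y))


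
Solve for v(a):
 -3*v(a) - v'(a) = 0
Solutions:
 v(a) = C1*exp(-3*a)


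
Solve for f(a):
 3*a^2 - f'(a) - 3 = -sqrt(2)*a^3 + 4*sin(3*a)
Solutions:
 f(a) = C1 + sqrt(2)*a^4/4 + a^3 - 3*a + 4*cos(3*a)/3


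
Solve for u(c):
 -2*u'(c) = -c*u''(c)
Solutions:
 u(c) = C1 + C2*c^3


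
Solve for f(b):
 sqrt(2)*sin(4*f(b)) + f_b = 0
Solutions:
 f(b) = -acos((-C1 - exp(8*sqrt(2)*b))/(C1 - exp(8*sqrt(2)*b)))/4 + pi/2
 f(b) = acos((-C1 - exp(8*sqrt(2)*b))/(C1 - exp(8*sqrt(2)*b)))/4


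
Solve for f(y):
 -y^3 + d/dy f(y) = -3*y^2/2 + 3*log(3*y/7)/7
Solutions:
 f(y) = C1 + y^4/4 - y^3/2 + 3*y*log(y)/7 - 3*y*log(7)/7 - 3*y/7 + 3*y*log(3)/7


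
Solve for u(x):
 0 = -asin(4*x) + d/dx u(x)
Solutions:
 u(x) = C1 + x*asin(4*x) + sqrt(1 - 16*x^2)/4


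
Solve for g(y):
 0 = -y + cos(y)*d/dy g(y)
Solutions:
 g(y) = C1 + Integral(y/cos(y), y)


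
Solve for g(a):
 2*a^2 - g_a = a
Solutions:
 g(a) = C1 + 2*a^3/3 - a^2/2


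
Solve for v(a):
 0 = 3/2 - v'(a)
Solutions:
 v(a) = C1 + 3*a/2


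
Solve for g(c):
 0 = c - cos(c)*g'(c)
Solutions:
 g(c) = C1 + Integral(c/cos(c), c)


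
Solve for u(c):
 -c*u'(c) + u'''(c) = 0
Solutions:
 u(c) = C1 + Integral(C2*airyai(c) + C3*airybi(c), c)


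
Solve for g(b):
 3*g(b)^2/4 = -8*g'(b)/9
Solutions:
 g(b) = 32/(C1 + 27*b)


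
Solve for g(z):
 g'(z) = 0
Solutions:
 g(z) = C1


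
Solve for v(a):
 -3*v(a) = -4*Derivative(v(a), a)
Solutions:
 v(a) = C1*exp(3*a/4)


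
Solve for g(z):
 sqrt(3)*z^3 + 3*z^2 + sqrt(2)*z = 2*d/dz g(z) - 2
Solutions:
 g(z) = C1 + sqrt(3)*z^4/8 + z^3/2 + sqrt(2)*z^2/4 + z


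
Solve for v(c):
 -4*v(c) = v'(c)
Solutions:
 v(c) = C1*exp(-4*c)


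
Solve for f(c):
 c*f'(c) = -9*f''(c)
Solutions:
 f(c) = C1 + C2*erf(sqrt(2)*c/6)


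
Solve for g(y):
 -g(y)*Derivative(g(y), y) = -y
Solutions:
 g(y) = -sqrt(C1 + y^2)
 g(y) = sqrt(C1 + y^2)


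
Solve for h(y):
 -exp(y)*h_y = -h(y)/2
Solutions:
 h(y) = C1*exp(-exp(-y)/2)


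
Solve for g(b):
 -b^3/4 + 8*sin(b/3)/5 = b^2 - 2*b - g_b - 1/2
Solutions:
 g(b) = C1 + b^4/16 + b^3/3 - b^2 - b/2 + 24*cos(b/3)/5


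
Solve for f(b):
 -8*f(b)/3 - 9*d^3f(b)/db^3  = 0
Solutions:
 f(b) = C3*exp(-2*b/3) + (C1*sin(sqrt(3)*b/3) + C2*cos(sqrt(3)*b/3))*exp(b/3)


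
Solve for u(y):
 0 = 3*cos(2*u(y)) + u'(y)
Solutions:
 u(y) = -asin((C1 + exp(12*y))/(C1 - exp(12*y)))/2 + pi/2
 u(y) = asin((C1 + exp(12*y))/(C1 - exp(12*y)))/2


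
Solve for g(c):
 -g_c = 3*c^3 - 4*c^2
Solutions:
 g(c) = C1 - 3*c^4/4 + 4*c^3/3


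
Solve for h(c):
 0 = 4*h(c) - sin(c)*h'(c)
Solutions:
 h(c) = C1*(cos(c)^2 - 2*cos(c) + 1)/(cos(c)^2 + 2*cos(c) + 1)


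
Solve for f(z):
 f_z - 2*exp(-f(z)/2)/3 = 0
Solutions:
 f(z) = 2*log(C1 + z/3)


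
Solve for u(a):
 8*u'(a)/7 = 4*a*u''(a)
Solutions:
 u(a) = C1 + C2*a^(9/7)


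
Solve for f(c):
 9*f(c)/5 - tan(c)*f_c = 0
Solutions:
 f(c) = C1*sin(c)^(9/5)


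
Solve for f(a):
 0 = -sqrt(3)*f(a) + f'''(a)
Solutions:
 f(a) = C3*exp(3^(1/6)*a) + (C1*sin(3^(2/3)*a/2) + C2*cos(3^(2/3)*a/2))*exp(-3^(1/6)*a/2)


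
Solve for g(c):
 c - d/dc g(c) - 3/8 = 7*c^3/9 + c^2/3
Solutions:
 g(c) = C1 - 7*c^4/36 - c^3/9 + c^2/2 - 3*c/8


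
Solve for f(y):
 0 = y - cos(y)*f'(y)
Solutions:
 f(y) = C1 + Integral(y/cos(y), y)


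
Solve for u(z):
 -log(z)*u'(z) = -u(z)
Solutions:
 u(z) = C1*exp(li(z))


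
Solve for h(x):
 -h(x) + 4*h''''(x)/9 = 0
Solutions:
 h(x) = C1*exp(-sqrt(6)*x/2) + C2*exp(sqrt(6)*x/2) + C3*sin(sqrt(6)*x/2) + C4*cos(sqrt(6)*x/2)


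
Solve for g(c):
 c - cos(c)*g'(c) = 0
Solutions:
 g(c) = C1 + Integral(c/cos(c), c)


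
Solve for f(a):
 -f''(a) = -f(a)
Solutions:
 f(a) = C1*exp(-a) + C2*exp(a)


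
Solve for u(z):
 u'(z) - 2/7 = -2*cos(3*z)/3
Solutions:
 u(z) = C1 + 2*z/7 - 2*sin(3*z)/9


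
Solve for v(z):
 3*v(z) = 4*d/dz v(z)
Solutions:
 v(z) = C1*exp(3*z/4)


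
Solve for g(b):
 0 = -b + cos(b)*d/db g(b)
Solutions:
 g(b) = C1 + Integral(b/cos(b), b)


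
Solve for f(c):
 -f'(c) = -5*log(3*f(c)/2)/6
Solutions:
 6*Integral(1/(-log(_y) - log(3) + log(2)), (_y, f(c)))/5 = C1 - c


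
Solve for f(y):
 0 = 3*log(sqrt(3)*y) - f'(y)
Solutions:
 f(y) = C1 + 3*y*log(y) - 3*y + 3*y*log(3)/2


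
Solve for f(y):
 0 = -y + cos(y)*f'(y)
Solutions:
 f(y) = C1 + Integral(y/cos(y), y)


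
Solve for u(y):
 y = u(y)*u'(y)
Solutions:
 u(y) = -sqrt(C1 + y^2)
 u(y) = sqrt(C1 + y^2)


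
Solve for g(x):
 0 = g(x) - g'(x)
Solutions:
 g(x) = C1*exp(x)


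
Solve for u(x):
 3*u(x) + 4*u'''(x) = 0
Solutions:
 u(x) = C3*exp(-6^(1/3)*x/2) + (C1*sin(2^(1/3)*3^(5/6)*x/4) + C2*cos(2^(1/3)*3^(5/6)*x/4))*exp(6^(1/3)*x/4)


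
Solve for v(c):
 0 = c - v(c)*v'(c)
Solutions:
 v(c) = -sqrt(C1 + c^2)
 v(c) = sqrt(C1 + c^2)


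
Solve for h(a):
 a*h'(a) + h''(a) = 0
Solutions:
 h(a) = C1 + C2*erf(sqrt(2)*a/2)


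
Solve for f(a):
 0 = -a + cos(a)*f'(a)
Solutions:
 f(a) = C1 + Integral(a/cos(a), a)


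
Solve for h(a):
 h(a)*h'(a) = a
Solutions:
 h(a) = -sqrt(C1 + a^2)
 h(a) = sqrt(C1 + a^2)


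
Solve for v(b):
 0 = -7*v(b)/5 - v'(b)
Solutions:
 v(b) = C1*exp(-7*b/5)


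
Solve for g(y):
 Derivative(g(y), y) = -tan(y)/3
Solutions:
 g(y) = C1 + log(cos(y))/3


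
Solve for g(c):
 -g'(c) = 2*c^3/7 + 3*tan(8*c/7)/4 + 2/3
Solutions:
 g(c) = C1 - c^4/14 - 2*c/3 + 21*log(cos(8*c/7))/32


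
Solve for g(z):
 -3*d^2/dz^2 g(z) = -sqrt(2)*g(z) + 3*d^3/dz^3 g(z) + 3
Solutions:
 g(z) = C1*exp(-z*(2*2^(1/3)/(-2 + sqrt(-4 + (2 - 9*sqrt(2))^2) + 9*sqrt(2))^(1/3) + 4 + 2^(2/3)*(-2 + sqrt(-4 + (2 - 9*sqrt(2))^2) + 9*sqrt(2))^(1/3))/12)*sin(2^(1/3)*sqrt(3)*z*(-2^(1/3)*(-2 + sqrt(-4 + (2 - 9*sqrt(2))^2) + 9*sqrt(2))^(1/3) + 2/(-2 + sqrt(-4 + (2 - 9*sqrt(2))^2) + 9*sqrt(2))^(1/3))/12) + C2*exp(-z*(2*2^(1/3)/(-2 + sqrt(-4 + (2 - 9*sqrt(2))^2) + 9*sqrt(2))^(1/3) + 4 + 2^(2/3)*(-2 + sqrt(-4 + (2 - 9*sqrt(2))^2) + 9*sqrt(2))^(1/3))/12)*cos(2^(1/3)*sqrt(3)*z*(-2^(1/3)*(-2 + sqrt(-4 + (2 - 9*sqrt(2))^2) + 9*sqrt(2))^(1/3) + 2/(-2 + sqrt(-4 + (2 - 9*sqrt(2))^2) + 9*sqrt(2))^(1/3))/12) + C3*exp(z*(-2 + 2*2^(1/3)/(-2 + sqrt(-4 + (2 - 9*sqrt(2))^2) + 9*sqrt(2))^(1/3) + 2^(2/3)*(-2 + sqrt(-4 + (2 - 9*sqrt(2))^2) + 9*sqrt(2))^(1/3))/6) + 3*sqrt(2)/2


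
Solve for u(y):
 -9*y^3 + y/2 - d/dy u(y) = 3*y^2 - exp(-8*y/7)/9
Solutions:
 u(y) = C1 - 9*y^4/4 - y^3 + y^2/4 - 7*exp(-8*y/7)/72


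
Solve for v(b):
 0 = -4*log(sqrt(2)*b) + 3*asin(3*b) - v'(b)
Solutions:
 v(b) = C1 - 4*b*log(b) + 3*b*asin(3*b) - 2*b*log(2) + 4*b + sqrt(1 - 9*b^2)


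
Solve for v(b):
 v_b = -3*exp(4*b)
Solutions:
 v(b) = C1 - 3*exp(4*b)/4


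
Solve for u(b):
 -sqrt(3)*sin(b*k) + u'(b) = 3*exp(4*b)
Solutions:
 u(b) = C1 + 3*exp(4*b)/4 - sqrt(3)*cos(b*k)/k


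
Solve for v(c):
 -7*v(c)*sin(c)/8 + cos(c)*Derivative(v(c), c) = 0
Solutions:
 v(c) = C1/cos(c)^(7/8)


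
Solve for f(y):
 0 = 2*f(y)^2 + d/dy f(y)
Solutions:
 f(y) = 1/(C1 + 2*y)


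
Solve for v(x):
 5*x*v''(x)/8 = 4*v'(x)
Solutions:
 v(x) = C1 + C2*x^(37/5)


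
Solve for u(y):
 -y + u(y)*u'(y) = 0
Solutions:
 u(y) = -sqrt(C1 + y^2)
 u(y) = sqrt(C1 + y^2)


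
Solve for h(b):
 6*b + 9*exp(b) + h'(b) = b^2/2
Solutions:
 h(b) = C1 + b^3/6 - 3*b^2 - 9*exp(b)


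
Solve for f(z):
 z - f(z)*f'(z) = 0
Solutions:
 f(z) = -sqrt(C1 + z^2)
 f(z) = sqrt(C1 + z^2)


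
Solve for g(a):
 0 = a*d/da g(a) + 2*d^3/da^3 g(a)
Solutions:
 g(a) = C1 + Integral(C2*airyai(-2^(2/3)*a/2) + C3*airybi(-2^(2/3)*a/2), a)


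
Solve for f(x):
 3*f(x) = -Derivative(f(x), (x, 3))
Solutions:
 f(x) = C3*exp(-3^(1/3)*x) + (C1*sin(3^(5/6)*x/2) + C2*cos(3^(5/6)*x/2))*exp(3^(1/3)*x/2)


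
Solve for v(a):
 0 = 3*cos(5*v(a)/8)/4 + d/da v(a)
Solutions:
 3*a/4 - 4*log(sin(5*v(a)/8) - 1)/5 + 4*log(sin(5*v(a)/8) + 1)/5 = C1


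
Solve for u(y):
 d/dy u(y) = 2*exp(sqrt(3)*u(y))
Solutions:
 u(y) = sqrt(3)*(2*log(-1/(C1 + 2*y)) - log(3))/6


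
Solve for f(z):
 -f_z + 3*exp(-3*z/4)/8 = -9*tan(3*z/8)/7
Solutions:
 f(z) = C1 + 12*log(tan(3*z/8)^2 + 1)/7 - exp(-3*z/4)/2


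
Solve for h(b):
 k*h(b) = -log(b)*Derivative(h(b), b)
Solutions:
 h(b) = C1*exp(-k*li(b))


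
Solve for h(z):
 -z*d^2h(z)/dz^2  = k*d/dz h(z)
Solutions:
 h(z) = C1 + z^(1 - re(k))*(C2*sin(log(z)*Abs(im(k))) + C3*cos(log(z)*im(k)))


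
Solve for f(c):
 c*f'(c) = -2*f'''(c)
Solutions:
 f(c) = C1 + Integral(C2*airyai(-2^(2/3)*c/2) + C3*airybi(-2^(2/3)*c/2), c)


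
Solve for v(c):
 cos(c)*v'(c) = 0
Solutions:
 v(c) = C1


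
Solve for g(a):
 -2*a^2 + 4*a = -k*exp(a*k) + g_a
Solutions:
 g(a) = C1 - 2*a^3/3 + 2*a^2 + exp(a*k)


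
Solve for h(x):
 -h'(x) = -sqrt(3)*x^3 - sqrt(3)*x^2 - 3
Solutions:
 h(x) = C1 + sqrt(3)*x^4/4 + sqrt(3)*x^3/3 + 3*x


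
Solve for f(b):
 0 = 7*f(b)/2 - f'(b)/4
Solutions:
 f(b) = C1*exp(14*b)


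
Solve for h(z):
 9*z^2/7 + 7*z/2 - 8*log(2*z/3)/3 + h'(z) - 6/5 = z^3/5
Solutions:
 h(z) = C1 + z^4/20 - 3*z^3/7 - 7*z^2/4 + 8*z*log(z)/3 - 8*z*log(3)/3 - 22*z/15 + 8*z*log(2)/3


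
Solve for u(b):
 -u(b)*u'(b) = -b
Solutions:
 u(b) = -sqrt(C1 + b^2)
 u(b) = sqrt(C1 + b^2)


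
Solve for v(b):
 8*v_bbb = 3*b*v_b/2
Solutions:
 v(b) = C1 + Integral(C2*airyai(2^(2/3)*3^(1/3)*b/4) + C3*airybi(2^(2/3)*3^(1/3)*b/4), b)


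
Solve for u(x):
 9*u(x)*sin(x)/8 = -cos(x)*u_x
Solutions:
 u(x) = C1*cos(x)^(9/8)


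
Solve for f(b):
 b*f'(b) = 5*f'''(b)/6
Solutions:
 f(b) = C1 + Integral(C2*airyai(5^(2/3)*6^(1/3)*b/5) + C3*airybi(5^(2/3)*6^(1/3)*b/5), b)


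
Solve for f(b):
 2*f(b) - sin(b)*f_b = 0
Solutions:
 f(b) = C1*(cos(b) - 1)/(cos(b) + 1)


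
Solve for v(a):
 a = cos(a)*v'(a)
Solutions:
 v(a) = C1 + Integral(a/cos(a), a)


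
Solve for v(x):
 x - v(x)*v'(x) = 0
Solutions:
 v(x) = -sqrt(C1 + x^2)
 v(x) = sqrt(C1 + x^2)


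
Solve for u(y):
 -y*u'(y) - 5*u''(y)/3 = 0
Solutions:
 u(y) = C1 + C2*erf(sqrt(30)*y/10)


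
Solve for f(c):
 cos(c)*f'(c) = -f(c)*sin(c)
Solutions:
 f(c) = C1*cos(c)


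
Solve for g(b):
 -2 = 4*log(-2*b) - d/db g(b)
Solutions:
 g(b) = C1 + 4*b*log(-b) + 2*b*(-1 + 2*log(2))


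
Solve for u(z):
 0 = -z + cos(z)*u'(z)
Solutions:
 u(z) = C1 + Integral(z/cos(z), z)


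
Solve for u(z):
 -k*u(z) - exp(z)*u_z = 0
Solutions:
 u(z) = C1*exp(k*exp(-z))


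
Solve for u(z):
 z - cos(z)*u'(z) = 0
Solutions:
 u(z) = C1 + Integral(z/cos(z), z)


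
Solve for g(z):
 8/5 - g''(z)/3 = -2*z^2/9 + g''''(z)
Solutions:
 g(z) = C1 + C2*z + C3*sin(sqrt(3)*z/3) + C4*cos(sqrt(3)*z/3) + z^4/18 + 2*z^2/5


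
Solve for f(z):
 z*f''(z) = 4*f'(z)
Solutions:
 f(z) = C1 + C2*z^5


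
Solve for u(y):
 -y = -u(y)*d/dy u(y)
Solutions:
 u(y) = -sqrt(C1 + y^2)
 u(y) = sqrt(C1 + y^2)


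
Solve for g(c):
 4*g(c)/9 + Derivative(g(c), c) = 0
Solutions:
 g(c) = C1*exp(-4*c/9)


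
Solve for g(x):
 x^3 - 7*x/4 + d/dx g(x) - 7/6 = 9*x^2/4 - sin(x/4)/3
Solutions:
 g(x) = C1 - x^4/4 + 3*x^3/4 + 7*x^2/8 + 7*x/6 + 4*cos(x/4)/3


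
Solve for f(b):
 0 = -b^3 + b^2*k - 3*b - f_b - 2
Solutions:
 f(b) = C1 - b^4/4 + b^3*k/3 - 3*b^2/2 - 2*b


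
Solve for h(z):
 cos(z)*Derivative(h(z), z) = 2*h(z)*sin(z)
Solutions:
 h(z) = C1/cos(z)^2


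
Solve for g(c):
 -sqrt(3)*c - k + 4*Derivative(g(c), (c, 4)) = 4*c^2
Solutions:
 g(c) = C1 + C2*c + C3*c^2 + C4*c^3 + c^6/360 + sqrt(3)*c^5/480 + c^4*k/96


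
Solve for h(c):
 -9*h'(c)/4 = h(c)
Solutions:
 h(c) = C1*exp(-4*c/9)


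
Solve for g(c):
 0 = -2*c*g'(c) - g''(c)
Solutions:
 g(c) = C1 + C2*erf(c)


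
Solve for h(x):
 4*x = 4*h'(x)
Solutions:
 h(x) = C1 + x^2/2


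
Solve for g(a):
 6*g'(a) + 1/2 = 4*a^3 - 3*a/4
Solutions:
 g(a) = C1 + a^4/6 - a^2/16 - a/12


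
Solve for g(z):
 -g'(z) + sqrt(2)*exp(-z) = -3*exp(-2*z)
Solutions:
 g(z) = C1 - sqrt(2)*exp(-z) - 3*exp(-2*z)/2


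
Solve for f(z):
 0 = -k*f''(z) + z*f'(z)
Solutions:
 f(z) = C1 + C2*erf(sqrt(2)*z*sqrt(-1/k)/2)/sqrt(-1/k)


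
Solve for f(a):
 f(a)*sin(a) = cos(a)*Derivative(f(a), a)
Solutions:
 f(a) = C1/cos(a)


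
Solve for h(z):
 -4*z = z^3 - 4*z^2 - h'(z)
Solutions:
 h(z) = C1 + z^4/4 - 4*z^3/3 + 2*z^2


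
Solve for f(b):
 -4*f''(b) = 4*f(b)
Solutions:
 f(b) = C1*sin(b) + C2*cos(b)


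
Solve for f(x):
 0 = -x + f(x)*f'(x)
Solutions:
 f(x) = -sqrt(C1 + x^2)
 f(x) = sqrt(C1 + x^2)


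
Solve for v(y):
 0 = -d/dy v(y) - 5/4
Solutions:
 v(y) = C1 - 5*y/4


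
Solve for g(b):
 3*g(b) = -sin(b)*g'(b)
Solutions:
 g(b) = C1*(cos(b) + 1)^(3/2)/(cos(b) - 1)^(3/2)


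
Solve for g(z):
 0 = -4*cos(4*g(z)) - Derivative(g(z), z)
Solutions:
 g(z) = -asin((C1 + exp(32*z))/(C1 - exp(32*z)))/4 + pi/4
 g(z) = asin((C1 + exp(32*z))/(C1 - exp(32*z)))/4


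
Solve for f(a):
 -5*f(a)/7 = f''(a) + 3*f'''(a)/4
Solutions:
 f(a) = C1*exp(a*(-56 + 56*2^(2/3)*7^(1/3)/(9*sqrt(24945) + 1439)^(1/3) + 2^(1/3)*7^(2/3)*(9*sqrt(24945) + 1439)^(1/3))/126)*sin(14^(1/3)*sqrt(3)*a*(-7^(1/3)*(9*sqrt(24945) + 1439)^(1/3) + 56*2^(1/3)/(9*sqrt(24945) + 1439)^(1/3))/126) + C2*exp(a*(-56 + 56*2^(2/3)*7^(1/3)/(9*sqrt(24945) + 1439)^(1/3) + 2^(1/3)*7^(2/3)*(9*sqrt(24945) + 1439)^(1/3))/126)*cos(14^(1/3)*sqrt(3)*a*(-7^(1/3)*(9*sqrt(24945) + 1439)^(1/3) + 56*2^(1/3)/(9*sqrt(24945) + 1439)^(1/3))/126) + C3*exp(-a*(56*2^(2/3)*7^(1/3)/(9*sqrt(24945) + 1439)^(1/3) + 28 + 2^(1/3)*7^(2/3)*(9*sqrt(24945) + 1439)^(1/3))/63)


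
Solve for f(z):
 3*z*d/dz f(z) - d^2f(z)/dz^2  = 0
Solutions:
 f(z) = C1 + C2*erfi(sqrt(6)*z/2)


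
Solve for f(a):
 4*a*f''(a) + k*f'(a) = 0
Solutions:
 f(a) = C1 + a^(1 - re(k)/4)*(C2*sin(log(a)*Abs(im(k))/4) + C3*cos(log(a)*im(k)/4))


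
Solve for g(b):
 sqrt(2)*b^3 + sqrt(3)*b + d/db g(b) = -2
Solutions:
 g(b) = C1 - sqrt(2)*b^4/4 - sqrt(3)*b^2/2 - 2*b


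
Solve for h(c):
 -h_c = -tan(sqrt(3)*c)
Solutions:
 h(c) = C1 - sqrt(3)*log(cos(sqrt(3)*c))/3


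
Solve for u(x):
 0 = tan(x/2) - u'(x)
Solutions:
 u(x) = C1 - 2*log(cos(x/2))


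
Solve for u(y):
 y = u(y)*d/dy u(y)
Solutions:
 u(y) = -sqrt(C1 + y^2)
 u(y) = sqrt(C1 + y^2)


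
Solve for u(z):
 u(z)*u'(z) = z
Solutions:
 u(z) = -sqrt(C1 + z^2)
 u(z) = sqrt(C1 + z^2)


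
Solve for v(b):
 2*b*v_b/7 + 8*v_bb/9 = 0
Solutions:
 v(b) = C1 + C2*erf(3*sqrt(14)*b/28)


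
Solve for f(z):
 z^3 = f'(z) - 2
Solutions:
 f(z) = C1 + z^4/4 + 2*z


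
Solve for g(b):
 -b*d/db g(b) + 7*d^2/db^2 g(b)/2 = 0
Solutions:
 g(b) = C1 + C2*erfi(sqrt(7)*b/7)


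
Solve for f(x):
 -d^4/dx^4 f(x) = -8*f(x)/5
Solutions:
 f(x) = C1*exp(-10^(3/4)*x/5) + C2*exp(10^(3/4)*x/5) + C3*sin(10^(3/4)*x/5) + C4*cos(10^(3/4)*x/5)


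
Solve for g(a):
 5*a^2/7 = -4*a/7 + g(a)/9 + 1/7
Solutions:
 g(a) = 45*a^2/7 + 36*a/7 - 9/7


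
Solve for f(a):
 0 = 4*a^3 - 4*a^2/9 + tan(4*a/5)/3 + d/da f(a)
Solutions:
 f(a) = C1 - a^4 + 4*a^3/27 + 5*log(cos(4*a/5))/12


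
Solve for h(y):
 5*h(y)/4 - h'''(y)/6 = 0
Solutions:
 h(y) = C3*exp(15^(1/3)*2^(2/3)*y/2) + (C1*sin(2^(2/3)*3^(5/6)*5^(1/3)*y/4) + C2*cos(2^(2/3)*3^(5/6)*5^(1/3)*y/4))*exp(-15^(1/3)*2^(2/3)*y/4)


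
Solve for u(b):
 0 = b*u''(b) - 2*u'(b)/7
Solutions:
 u(b) = C1 + C2*b^(9/7)


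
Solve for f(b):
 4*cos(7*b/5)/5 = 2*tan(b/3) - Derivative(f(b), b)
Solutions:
 f(b) = C1 - 6*log(cos(b/3)) - 4*sin(7*b/5)/7


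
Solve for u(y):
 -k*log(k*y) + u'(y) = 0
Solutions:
 u(y) = C1 + k*y*log(k*y) - k*y


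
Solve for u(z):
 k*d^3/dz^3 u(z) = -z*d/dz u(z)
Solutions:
 u(z) = C1 + Integral(C2*airyai(z*(-1/k)^(1/3)) + C3*airybi(z*(-1/k)^(1/3)), z)


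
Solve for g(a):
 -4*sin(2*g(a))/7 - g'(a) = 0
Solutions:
 4*a/7 + log(cos(2*g(a)) - 1)/4 - log(cos(2*g(a)) + 1)/4 = C1


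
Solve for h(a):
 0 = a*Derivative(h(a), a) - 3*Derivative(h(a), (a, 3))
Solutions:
 h(a) = C1 + Integral(C2*airyai(3^(2/3)*a/3) + C3*airybi(3^(2/3)*a/3), a)


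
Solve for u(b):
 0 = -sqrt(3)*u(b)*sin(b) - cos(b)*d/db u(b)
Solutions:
 u(b) = C1*cos(b)^(sqrt(3))


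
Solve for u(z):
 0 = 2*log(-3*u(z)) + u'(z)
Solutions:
 Integral(1/(log(-_y) + log(3)), (_y, u(z)))/2 = C1 - z


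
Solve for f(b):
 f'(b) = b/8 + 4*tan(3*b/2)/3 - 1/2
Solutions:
 f(b) = C1 + b^2/16 - b/2 - 8*log(cos(3*b/2))/9


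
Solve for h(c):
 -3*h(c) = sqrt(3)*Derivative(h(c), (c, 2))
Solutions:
 h(c) = C1*sin(3^(1/4)*c) + C2*cos(3^(1/4)*c)


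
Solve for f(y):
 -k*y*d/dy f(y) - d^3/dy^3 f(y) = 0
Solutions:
 f(y) = C1 + Integral(C2*airyai(y*(-k)^(1/3)) + C3*airybi(y*(-k)^(1/3)), y)


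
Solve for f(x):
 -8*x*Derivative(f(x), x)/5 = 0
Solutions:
 f(x) = C1


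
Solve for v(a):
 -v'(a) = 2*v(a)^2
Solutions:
 v(a) = 1/(C1 + 2*a)


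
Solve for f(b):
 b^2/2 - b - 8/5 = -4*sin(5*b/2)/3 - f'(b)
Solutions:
 f(b) = C1 - b^3/6 + b^2/2 + 8*b/5 + 8*cos(5*b/2)/15


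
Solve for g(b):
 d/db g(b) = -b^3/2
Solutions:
 g(b) = C1 - b^4/8


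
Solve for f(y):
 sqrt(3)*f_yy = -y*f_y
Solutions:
 f(y) = C1 + C2*erf(sqrt(2)*3^(3/4)*y/6)


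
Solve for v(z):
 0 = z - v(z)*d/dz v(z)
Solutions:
 v(z) = -sqrt(C1 + z^2)
 v(z) = sqrt(C1 + z^2)


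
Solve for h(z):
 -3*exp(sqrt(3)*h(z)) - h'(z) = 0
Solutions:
 h(z) = sqrt(3)*(2*log(1/(C1 + 3*z)) - log(3))/6


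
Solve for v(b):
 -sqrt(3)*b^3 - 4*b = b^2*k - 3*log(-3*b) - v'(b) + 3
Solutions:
 v(b) = C1 + sqrt(3)*b^4/4 + b^3*k/3 + 2*b^2 - 3*b*log(-b) + 3*b*(2 - log(3))


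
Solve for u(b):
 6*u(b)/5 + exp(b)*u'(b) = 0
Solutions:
 u(b) = C1*exp(6*exp(-b)/5)


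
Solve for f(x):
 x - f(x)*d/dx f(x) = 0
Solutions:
 f(x) = -sqrt(C1 + x^2)
 f(x) = sqrt(C1 + x^2)


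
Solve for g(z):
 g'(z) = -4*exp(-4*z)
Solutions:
 g(z) = C1 + exp(-4*z)


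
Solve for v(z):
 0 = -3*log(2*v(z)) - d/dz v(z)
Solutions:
 Integral(1/(log(_y) + log(2)), (_y, v(z)))/3 = C1 - z


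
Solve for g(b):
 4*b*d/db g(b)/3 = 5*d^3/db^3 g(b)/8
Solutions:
 g(b) = C1 + Integral(C2*airyai(2*30^(2/3)*b/15) + C3*airybi(2*30^(2/3)*b/15), b)


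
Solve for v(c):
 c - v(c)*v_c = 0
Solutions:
 v(c) = -sqrt(C1 + c^2)
 v(c) = sqrt(C1 + c^2)


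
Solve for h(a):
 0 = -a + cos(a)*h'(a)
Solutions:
 h(a) = C1 + Integral(a/cos(a), a)


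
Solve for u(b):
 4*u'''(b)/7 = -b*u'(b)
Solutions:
 u(b) = C1 + Integral(C2*airyai(-14^(1/3)*b/2) + C3*airybi(-14^(1/3)*b/2), b)


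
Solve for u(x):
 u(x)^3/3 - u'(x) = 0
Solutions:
 u(x) = -sqrt(6)*sqrt(-1/(C1 + x))/2
 u(x) = sqrt(6)*sqrt(-1/(C1 + x))/2


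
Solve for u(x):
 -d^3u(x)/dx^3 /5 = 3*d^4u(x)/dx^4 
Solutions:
 u(x) = C1 + C2*x + C3*x^2 + C4*exp(-x/15)


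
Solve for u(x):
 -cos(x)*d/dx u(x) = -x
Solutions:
 u(x) = C1 + Integral(x/cos(x), x)


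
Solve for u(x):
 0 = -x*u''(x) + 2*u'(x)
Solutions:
 u(x) = C1 + C2*x^3


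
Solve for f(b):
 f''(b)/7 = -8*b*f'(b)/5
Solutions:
 f(b) = C1 + C2*erf(2*sqrt(35)*b/5)


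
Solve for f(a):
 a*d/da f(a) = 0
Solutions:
 f(a) = C1


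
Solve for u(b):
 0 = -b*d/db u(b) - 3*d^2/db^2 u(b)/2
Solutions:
 u(b) = C1 + C2*erf(sqrt(3)*b/3)


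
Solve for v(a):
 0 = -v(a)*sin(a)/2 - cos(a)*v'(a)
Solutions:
 v(a) = C1*sqrt(cos(a))


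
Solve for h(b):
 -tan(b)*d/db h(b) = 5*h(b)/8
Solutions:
 h(b) = C1/sin(b)^(5/8)


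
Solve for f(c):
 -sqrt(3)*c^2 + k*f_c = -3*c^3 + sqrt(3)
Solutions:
 f(c) = C1 - 3*c^4/(4*k) + sqrt(3)*c^3/(3*k) + sqrt(3)*c/k


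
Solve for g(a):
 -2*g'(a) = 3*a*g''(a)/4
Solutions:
 g(a) = C1 + C2/a^(5/3)


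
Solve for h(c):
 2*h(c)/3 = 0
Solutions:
 h(c) = 0


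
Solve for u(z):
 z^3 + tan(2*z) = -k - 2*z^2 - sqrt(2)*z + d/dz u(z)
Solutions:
 u(z) = C1 + k*z + z^4/4 + 2*z^3/3 + sqrt(2)*z^2/2 - log(cos(2*z))/2


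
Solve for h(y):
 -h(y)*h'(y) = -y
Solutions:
 h(y) = -sqrt(C1 + y^2)
 h(y) = sqrt(C1 + y^2)


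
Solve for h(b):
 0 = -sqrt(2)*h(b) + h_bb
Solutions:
 h(b) = C1*exp(-2^(1/4)*b) + C2*exp(2^(1/4)*b)


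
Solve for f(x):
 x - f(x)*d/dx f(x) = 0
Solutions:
 f(x) = -sqrt(C1 + x^2)
 f(x) = sqrt(C1 + x^2)


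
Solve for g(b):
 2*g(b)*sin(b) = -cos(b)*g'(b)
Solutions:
 g(b) = C1*cos(b)^2


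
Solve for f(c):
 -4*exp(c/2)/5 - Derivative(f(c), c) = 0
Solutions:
 f(c) = C1 - 8*exp(c/2)/5


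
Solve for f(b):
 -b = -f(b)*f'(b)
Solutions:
 f(b) = -sqrt(C1 + b^2)
 f(b) = sqrt(C1 + b^2)


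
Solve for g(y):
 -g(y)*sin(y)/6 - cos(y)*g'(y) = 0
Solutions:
 g(y) = C1*cos(y)^(1/6)


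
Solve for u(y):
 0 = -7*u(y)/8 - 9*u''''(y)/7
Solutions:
 u(y) = (C1*sin(2^(3/4)*sqrt(21)*y/12) + C2*cos(2^(3/4)*sqrt(21)*y/12))*exp(-2^(3/4)*sqrt(21)*y/12) + (C3*sin(2^(3/4)*sqrt(21)*y/12) + C4*cos(2^(3/4)*sqrt(21)*y/12))*exp(2^(3/4)*sqrt(21)*y/12)


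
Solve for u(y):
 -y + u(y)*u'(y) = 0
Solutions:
 u(y) = -sqrt(C1 + y^2)
 u(y) = sqrt(C1 + y^2)


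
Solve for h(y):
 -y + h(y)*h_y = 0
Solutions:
 h(y) = -sqrt(C1 + y^2)
 h(y) = sqrt(C1 + y^2)


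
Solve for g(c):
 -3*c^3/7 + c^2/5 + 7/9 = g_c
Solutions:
 g(c) = C1 - 3*c^4/28 + c^3/15 + 7*c/9


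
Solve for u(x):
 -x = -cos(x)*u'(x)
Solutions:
 u(x) = C1 + Integral(x/cos(x), x)


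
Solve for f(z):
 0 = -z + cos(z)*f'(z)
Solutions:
 f(z) = C1 + Integral(z/cos(z), z)


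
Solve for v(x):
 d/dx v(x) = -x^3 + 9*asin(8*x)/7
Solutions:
 v(x) = C1 - x^4/4 + 9*x*asin(8*x)/7 + 9*sqrt(1 - 64*x^2)/56


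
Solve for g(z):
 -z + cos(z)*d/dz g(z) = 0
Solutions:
 g(z) = C1 + Integral(z/cos(z), z)


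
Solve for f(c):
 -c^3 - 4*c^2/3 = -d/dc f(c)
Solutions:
 f(c) = C1 + c^4/4 + 4*c^3/9


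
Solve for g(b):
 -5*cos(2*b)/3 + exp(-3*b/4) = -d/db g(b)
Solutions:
 g(b) = C1 + 5*sin(2*b)/6 + 4*exp(-3*b/4)/3


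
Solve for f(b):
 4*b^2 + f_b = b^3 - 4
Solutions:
 f(b) = C1 + b^4/4 - 4*b^3/3 - 4*b


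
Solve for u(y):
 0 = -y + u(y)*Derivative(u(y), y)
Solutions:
 u(y) = -sqrt(C1 + y^2)
 u(y) = sqrt(C1 + y^2)


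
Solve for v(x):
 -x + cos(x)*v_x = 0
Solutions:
 v(x) = C1 + Integral(x/cos(x), x)


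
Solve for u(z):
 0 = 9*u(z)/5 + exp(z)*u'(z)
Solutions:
 u(z) = C1*exp(9*exp(-z)/5)


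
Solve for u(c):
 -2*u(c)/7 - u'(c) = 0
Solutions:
 u(c) = C1*exp(-2*c/7)


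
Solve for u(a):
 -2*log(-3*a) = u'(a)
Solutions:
 u(a) = C1 - 2*a*log(-a) + 2*a*(1 - log(3))


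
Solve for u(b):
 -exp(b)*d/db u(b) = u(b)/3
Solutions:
 u(b) = C1*exp(exp(-b)/3)


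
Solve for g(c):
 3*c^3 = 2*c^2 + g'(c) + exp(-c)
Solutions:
 g(c) = C1 + 3*c^4/4 - 2*c^3/3 + exp(-c)


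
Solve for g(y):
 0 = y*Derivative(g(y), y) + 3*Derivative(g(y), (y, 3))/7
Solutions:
 g(y) = C1 + Integral(C2*airyai(-3^(2/3)*7^(1/3)*y/3) + C3*airybi(-3^(2/3)*7^(1/3)*y/3), y)


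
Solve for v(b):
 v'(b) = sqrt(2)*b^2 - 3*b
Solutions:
 v(b) = C1 + sqrt(2)*b^3/3 - 3*b^2/2


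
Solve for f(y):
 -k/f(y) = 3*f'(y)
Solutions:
 f(y) = -sqrt(C1 - 6*k*y)/3
 f(y) = sqrt(C1 - 6*k*y)/3


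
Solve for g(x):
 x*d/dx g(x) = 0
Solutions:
 g(x) = C1


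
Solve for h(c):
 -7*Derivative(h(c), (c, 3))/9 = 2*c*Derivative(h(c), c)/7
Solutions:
 h(c) = C1 + Integral(C2*airyai(-126^(1/3)*c/7) + C3*airybi(-126^(1/3)*c/7), c)


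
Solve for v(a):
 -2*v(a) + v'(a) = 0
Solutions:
 v(a) = C1*exp(2*a)


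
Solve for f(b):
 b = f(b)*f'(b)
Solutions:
 f(b) = -sqrt(C1 + b^2)
 f(b) = sqrt(C1 + b^2)


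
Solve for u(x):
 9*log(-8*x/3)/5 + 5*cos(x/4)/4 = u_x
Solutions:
 u(x) = C1 + 9*x*log(-x)/5 - 9*x*log(3)/5 - 9*x/5 + 27*x*log(2)/5 + 5*sin(x/4)


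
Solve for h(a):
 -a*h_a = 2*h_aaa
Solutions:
 h(a) = C1 + Integral(C2*airyai(-2^(2/3)*a/2) + C3*airybi(-2^(2/3)*a/2), a)


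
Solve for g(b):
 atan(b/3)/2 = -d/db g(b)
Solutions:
 g(b) = C1 - b*atan(b/3)/2 + 3*log(b^2 + 9)/4


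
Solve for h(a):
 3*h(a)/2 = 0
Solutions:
 h(a) = 0


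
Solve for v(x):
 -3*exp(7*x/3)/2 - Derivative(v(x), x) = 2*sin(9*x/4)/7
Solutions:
 v(x) = C1 - 9*exp(7*x/3)/14 + 8*cos(9*x/4)/63


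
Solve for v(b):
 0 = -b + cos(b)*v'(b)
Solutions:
 v(b) = C1 + Integral(b/cos(b), b)


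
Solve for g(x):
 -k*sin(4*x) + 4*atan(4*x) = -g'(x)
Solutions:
 g(x) = C1 - k*cos(4*x)/4 - 4*x*atan(4*x) + log(16*x^2 + 1)/2


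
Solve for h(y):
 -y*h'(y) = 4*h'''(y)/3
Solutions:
 h(y) = C1 + Integral(C2*airyai(-6^(1/3)*y/2) + C3*airybi(-6^(1/3)*y/2), y)


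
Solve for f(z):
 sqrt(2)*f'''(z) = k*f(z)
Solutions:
 f(z) = C1*exp(2^(5/6)*k^(1/3)*z/2) + C2*exp(2^(5/6)*k^(1/3)*z*(-1 + sqrt(3)*I)/4) + C3*exp(-2^(5/6)*k^(1/3)*z*(1 + sqrt(3)*I)/4)


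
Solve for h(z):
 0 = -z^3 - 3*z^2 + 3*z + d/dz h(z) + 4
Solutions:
 h(z) = C1 + z^4/4 + z^3 - 3*z^2/2 - 4*z


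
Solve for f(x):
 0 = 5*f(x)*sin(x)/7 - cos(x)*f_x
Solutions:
 f(x) = C1/cos(x)^(5/7)


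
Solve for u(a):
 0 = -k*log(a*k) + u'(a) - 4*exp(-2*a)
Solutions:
 u(a) = C1 + a*k*log(a*k) - a*k - 2*exp(-2*a)


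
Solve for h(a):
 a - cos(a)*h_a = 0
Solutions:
 h(a) = C1 + Integral(a/cos(a), a)


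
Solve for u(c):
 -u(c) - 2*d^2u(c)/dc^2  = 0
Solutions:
 u(c) = C1*sin(sqrt(2)*c/2) + C2*cos(sqrt(2)*c/2)


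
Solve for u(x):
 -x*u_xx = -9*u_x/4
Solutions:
 u(x) = C1 + C2*x^(13/4)


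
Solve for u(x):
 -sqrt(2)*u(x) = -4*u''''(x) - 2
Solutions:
 u(x) = C1*exp(-2^(5/8)*x/2) + C2*exp(2^(5/8)*x/2) + C3*sin(2^(5/8)*x/2) + C4*cos(2^(5/8)*x/2) + sqrt(2)


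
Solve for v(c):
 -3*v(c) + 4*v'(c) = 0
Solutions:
 v(c) = C1*exp(3*c/4)


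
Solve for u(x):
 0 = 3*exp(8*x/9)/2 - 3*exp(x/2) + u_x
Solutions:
 u(x) = C1 - 27*exp(8*x/9)/16 + 6*exp(x/2)


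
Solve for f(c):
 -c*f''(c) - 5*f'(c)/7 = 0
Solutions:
 f(c) = C1 + C2*c^(2/7)


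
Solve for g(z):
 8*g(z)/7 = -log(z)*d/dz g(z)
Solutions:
 g(z) = C1*exp(-8*li(z)/7)


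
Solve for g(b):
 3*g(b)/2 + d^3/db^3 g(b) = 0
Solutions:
 g(b) = C3*exp(-2^(2/3)*3^(1/3)*b/2) + (C1*sin(2^(2/3)*3^(5/6)*b/4) + C2*cos(2^(2/3)*3^(5/6)*b/4))*exp(2^(2/3)*3^(1/3)*b/4)


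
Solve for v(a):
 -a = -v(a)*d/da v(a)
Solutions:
 v(a) = -sqrt(C1 + a^2)
 v(a) = sqrt(C1 + a^2)


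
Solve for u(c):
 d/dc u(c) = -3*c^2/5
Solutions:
 u(c) = C1 - c^3/5


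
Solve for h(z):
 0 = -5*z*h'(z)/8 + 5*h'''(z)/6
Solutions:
 h(z) = C1 + Integral(C2*airyai(6^(1/3)*z/2) + C3*airybi(6^(1/3)*z/2), z)


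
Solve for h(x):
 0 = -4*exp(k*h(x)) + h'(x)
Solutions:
 h(x) = Piecewise((log(-1/(C1*k + 4*k*x))/k, Ne(k, 0)), (nan, True))
 h(x) = Piecewise((C1 + 4*x, Eq(k, 0)), (nan, True))


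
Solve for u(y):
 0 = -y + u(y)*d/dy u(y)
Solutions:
 u(y) = -sqrt(C1 + y^2)
 u(y) = sqrt(C1 + y^2)


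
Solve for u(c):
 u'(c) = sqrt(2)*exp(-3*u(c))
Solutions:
 u(c) = log(C1 + 3*sqrt(2)*c)/3
 u(c) = log((-3^(1/3) - 3^(5/6)*I)*(C1 + sqrt(2)*c)^(1/3)/2)
 u(c) = log((-3^(1/3) + 3^(5/6)*I)*(C1 + sqrt(2)*c)^(1/3)/2)


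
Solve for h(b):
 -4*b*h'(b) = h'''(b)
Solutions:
 h(b) = C1 + Integral(C2*airyai(-2^(2/3)*b) + C3*airybi(-2^(2/3)*b), b)


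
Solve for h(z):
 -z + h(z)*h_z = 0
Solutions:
 h(z) = -sqrt(C1 + z^2)
 h(z) = sqrt(C1 + z^2)


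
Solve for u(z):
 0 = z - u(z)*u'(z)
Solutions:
 u(z) = -sqrt(C1 + z^2)
 u(z) = sqrt(C1 + z^2)


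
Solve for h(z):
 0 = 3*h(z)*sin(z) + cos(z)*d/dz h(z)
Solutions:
 h(z) = C1*cos(z)^3


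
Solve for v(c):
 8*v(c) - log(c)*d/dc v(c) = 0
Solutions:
 v(c) = C1*exp(8*li(c))


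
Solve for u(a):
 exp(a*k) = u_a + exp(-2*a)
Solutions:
 u(a) = C1 + exp(-2*a)/2 + exp(a*k)/k


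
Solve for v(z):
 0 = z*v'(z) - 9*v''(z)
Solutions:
 v(z) = C1 + C2*erfi(sqrt(2)*z/6)


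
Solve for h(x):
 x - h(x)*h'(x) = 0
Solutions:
 h(x) = -sqrt(C1 + x^2)
 h(x) = sqrt(C1 + x^2)


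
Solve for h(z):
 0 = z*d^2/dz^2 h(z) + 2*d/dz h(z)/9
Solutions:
 h(z) = C1 + C2*z^(7/9)


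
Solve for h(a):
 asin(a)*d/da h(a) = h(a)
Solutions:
 h(a) = C1*exp(Integral(1/asin(a), a))


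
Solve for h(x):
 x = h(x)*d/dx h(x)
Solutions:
 h(x) = -sqrt(C1 + x^2)
 h(x) = sqrt(C1 + x^2)


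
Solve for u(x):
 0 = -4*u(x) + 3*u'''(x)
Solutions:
 u(x) = C3*exp(6^(2/3)*x/3) + (C1*sin(2^(2/3)*3^(1/6)*x/2) + C2*cos(2^(2/3)*3^(1/6)*x/2))*exp(-6^(2/3)*x/6)


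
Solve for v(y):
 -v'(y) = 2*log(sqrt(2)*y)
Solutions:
 v(y) = C1 - 2*y*log(y) - y*log(2) + 2*y


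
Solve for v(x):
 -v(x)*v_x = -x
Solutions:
 v(x) = -sqrt(C1 + x^2)
 v(x) = sqrt(C1 + x^2)


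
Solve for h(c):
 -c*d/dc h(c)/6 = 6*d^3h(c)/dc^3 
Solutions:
 h(c) = C1 + Integral(C2*airyai(-6^(1/3)*c/6) + C3*airybi(-6^(1/3)*c/6), c)


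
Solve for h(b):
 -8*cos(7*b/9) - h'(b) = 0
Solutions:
 h(b) = C1 - 72*sin(7*b/9)/7


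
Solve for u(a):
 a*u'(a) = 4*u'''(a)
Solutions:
 u(a) = C1 + Integral(C2*airyai(2^(1/3)*a/2) + C3*airybi(2^(1/3)*a/2), a)


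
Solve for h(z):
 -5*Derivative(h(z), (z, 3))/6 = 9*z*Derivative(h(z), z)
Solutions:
 h(z) = C1 + Integral(C2*airyai(-3*2^(1/3)*5^(2/3)*z/5) + C3*airybi(-3*2^(1/3)*5^(2/3)*z/5), z)


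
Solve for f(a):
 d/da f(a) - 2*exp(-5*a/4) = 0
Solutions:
 f(a) = C1 - 8*exp(-5*a/4)/5


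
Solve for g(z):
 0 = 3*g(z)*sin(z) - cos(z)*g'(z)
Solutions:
 g(z) = C1/cos(z)^3


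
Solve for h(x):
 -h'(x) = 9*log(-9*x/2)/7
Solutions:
 h(x) = C1 - 9*x*log(-x)/7 + 9*x*(-2*log(3) + log(2) + 1)/7


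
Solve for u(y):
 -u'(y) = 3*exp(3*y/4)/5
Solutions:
 u(y) = C1 - 4*exp(3*y/4)/5


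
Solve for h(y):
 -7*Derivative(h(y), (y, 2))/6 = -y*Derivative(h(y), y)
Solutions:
 h(y) = C1 + C2*erfi(sqrt(21)*y/7)


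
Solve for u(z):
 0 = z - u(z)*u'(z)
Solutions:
 u(z) = -sqrt(C1 + z^2)
 u(z) = sqrt(C1 + z^2)


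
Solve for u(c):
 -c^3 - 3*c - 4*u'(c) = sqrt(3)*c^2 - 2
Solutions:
 u(c) = C1 - c^4/16 - sqrt(3)*c^3/12 - 3*c^2/8 + c/2


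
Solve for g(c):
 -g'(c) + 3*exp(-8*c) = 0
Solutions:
 g(c) = C1 - 3*exp(-8*c)/8


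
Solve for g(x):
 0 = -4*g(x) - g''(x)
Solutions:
 g(x) = C1*sin(2*x) + C2*cos(2*x)


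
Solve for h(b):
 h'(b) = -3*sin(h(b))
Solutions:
 h(b) = -acos((-C1 - exp(6*b))/(C1 - exp(6*b))) + 2*pi
 h(b) = acos((-C1 - exp(6*b))/(C1 - exp(6*b)))


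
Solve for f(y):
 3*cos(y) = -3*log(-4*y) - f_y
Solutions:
 f(y) = C1 - 3*y*log(-y) - 6*y*log(2) + 3*y - 3*sin(y)


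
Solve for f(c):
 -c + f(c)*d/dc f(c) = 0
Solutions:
 f(c) = -sqrt(C1 + c^2)
 f(c) = sqrt(C1 + c^2)


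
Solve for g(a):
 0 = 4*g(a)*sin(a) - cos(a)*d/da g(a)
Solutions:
 g(a) = C1/cos(a)^4


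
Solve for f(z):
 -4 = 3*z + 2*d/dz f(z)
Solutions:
 f(z) = C1 - 3*z^2/4 - 2*z


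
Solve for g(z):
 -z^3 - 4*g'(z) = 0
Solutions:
 g(z) = C1 - z^4/16


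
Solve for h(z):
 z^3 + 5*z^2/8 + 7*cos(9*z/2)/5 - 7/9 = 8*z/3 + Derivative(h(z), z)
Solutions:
 h(z) = C1 + z^4/4 + 5*z^3/24 - 4*z^2/3 - 7*z/9 + 14*sin(9*z/2)/45


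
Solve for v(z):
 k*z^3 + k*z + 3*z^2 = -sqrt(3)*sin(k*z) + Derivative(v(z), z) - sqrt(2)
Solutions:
 v(z) = C1 + k*z^4/4 + k*z^2/2 + z^3 + sqrt(2)*z - sqrt(3)*cos(k*z)/k


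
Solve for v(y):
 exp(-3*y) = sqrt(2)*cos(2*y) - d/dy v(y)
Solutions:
 v(y) = C1 + sqrt(2)*sin(2*y)/2 + exp(-3*y)/3


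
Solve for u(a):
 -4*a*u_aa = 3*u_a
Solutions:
 u(a) = C1 + C2*a^(1/4)


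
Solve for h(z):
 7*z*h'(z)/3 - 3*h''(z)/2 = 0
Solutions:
 h(z) = C1 + C2*erfi(sqrt(7)*z/3)


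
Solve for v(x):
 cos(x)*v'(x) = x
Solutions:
 v(x) = C1 + Integral(x/cos(x), x)


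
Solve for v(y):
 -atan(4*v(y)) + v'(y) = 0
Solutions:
 Integral(1/atan(4*_y), (_y, v(y))) = C1 + y


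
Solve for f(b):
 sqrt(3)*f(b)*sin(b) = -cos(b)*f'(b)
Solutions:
 f(b) = C1*cos(b)^(sqrt(3))


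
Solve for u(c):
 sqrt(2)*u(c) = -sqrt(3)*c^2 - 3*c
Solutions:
 u(c) = c*(-sqrt(6)*c - 3*sqrt(2))/2


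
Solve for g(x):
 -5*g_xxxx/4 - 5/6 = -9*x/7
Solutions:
 g(x) = C1 + C2*x + C3*x^2 + C4*x^3 + 3*x^5/350 - x^4/36


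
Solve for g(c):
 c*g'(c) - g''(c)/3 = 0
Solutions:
 g(c) = C1 + C2*erfi(sqrt(6)*c/2)


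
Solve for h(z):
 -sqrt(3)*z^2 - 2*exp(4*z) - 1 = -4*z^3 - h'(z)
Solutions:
 h(z) = C1 - z^4 + sqrt(3)*z^3/3 + z + exp(4*z)/2


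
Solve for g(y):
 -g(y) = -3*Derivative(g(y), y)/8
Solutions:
 g(y) = C1*exp(8*y/3)


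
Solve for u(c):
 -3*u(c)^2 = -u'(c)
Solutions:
 u(c) = -1/(C1 + 3*c)


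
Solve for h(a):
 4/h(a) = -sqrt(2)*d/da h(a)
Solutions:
 h(a) = -sqrt(C1 - 4*sqrt(2)*a)
 h(a) = sqrt(C1 - 4*sqrt(2)*a)


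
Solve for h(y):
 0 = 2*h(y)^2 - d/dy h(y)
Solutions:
 h(y) = -1/(C1 + 2*y)


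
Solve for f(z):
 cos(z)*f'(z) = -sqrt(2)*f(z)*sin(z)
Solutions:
 f(z) = C1*cos(z)^(sqrt(2))


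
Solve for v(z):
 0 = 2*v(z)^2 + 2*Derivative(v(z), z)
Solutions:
 v(z) = 1/(C1 + z)


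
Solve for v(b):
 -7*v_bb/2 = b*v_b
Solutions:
 v(b) = C1 + C2*erf(sqrt(7)*b/7)


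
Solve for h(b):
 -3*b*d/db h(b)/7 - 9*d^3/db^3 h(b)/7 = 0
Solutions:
 h(b) = C1 + Integral(C2*airyai(-3^(2/3)*b/3) + C3*airybi(-3^(2/3)*b/3), b)


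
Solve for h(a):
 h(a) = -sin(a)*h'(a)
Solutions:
 h(a) = C1*sqrt(cos(a) + 1)/sqrt(cos(a) - 1)


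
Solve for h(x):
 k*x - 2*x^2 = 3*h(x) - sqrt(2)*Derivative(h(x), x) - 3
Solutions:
 h(x) = C1*exp(3*sqrt(2)*x/2) + k*x/3 + sqrt(2)*k/9 - 2*x^2/3 - 4*sqrt(2)*x/9 + 19/27


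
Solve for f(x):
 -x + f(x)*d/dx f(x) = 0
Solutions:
 f(x) = -sqrt(C1 + x^2)
 f(x) = sqrt(C1 + x^2)


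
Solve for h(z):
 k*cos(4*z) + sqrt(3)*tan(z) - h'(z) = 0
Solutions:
 h(z) = C1 + k*sin(4*z)/4 - sqrt(3)*log(cos(z))


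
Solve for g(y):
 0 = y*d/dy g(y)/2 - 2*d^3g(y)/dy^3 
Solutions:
 g(y) = C1 + Integral(C2*airyai(2^(1/3)*y/2) + C3*airybi(2^(1/3)*y/2), y)


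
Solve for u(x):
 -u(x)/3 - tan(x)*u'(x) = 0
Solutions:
 u(x) = C1/sin(x)^(1/3)


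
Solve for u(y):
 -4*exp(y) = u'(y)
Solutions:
 u(y) = C1 - 4*exp(y)


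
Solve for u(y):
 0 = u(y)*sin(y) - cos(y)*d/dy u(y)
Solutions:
 u(y) = C1/cos(y)


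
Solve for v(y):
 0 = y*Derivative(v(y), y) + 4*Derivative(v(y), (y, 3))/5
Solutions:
 v(y) = C1 + Integral(C2*airyai(-10^(1/3)*y/2) + C3*airybi(-10^(1/3)*y/2), y)


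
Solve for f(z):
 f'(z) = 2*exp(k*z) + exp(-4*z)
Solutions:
 f(z) = C1 - exp(-4*z)/4 + 2*exp(k*z)/k


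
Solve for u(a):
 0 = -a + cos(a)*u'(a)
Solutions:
 u(a) = C1 + Integral(a/cos(a), a)


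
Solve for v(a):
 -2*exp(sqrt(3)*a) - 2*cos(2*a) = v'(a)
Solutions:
 v(a) = C1 - 2*sqrt(3)*exp(sqrt(3)*a)/3 - sin(2*a)


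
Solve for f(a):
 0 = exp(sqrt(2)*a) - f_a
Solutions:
 f(a) = C1 + sqrt(2)*exp(sqrt(2)*a)/2


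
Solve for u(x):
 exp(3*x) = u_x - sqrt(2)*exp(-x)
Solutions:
 u(x) = C1 + exp(3*x)/3 - sqrt(2)*exp(-x)


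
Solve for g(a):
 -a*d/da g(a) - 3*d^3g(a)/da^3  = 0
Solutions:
 g(a) = C1 + Integral(C2*airyai(-3^(2/3)*a/3) + C3*airybi(-3^(2/3)*a/3), a)


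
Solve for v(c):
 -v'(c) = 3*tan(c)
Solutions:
 v(c) = C1 + 3*log(cos(c))


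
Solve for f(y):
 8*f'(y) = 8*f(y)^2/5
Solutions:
 f(y) = -5/(C1 + y)


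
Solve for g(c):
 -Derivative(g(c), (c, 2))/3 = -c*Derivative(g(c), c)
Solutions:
 g(c) = C1 + C2*erfi(sqrt(6)*c/2)


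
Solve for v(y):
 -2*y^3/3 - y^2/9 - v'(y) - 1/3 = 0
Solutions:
 v(y) = C1 - y^4/6 - y^3/27 - y/3


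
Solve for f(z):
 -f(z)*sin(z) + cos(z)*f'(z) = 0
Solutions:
 f(z) = C1/cos(z)


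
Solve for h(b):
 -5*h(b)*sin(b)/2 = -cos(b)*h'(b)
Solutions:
 h(b) = C1/cos(b)^(5/2)


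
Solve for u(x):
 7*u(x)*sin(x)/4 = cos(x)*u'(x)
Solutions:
 u(x) = C1/cos(x)^(7/4)


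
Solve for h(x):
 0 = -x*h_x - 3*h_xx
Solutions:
 h(x) = C1 + C2*erf(sqrt(6)*x/6)


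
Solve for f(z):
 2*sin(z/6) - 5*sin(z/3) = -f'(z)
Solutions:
 f(z) = C1 + 12*cos(z/6) - 15*cos(z/3)


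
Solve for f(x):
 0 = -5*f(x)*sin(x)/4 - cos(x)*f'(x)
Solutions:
 f(x) = C1*cos(x)^(5/4)


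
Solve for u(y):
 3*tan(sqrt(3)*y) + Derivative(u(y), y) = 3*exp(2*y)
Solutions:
 u(y) = C1 + 3*exp(2*y)/2 + sqrt(3)*log(cos(sqrt(3)*y))


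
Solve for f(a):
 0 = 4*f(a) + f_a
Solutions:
 f(a) = C1*exp(-4*a)


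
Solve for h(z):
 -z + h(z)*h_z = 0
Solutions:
 h(z) = -sqrt(C1 + z^2)
 h(z) = sqrt(C1 + z^2)


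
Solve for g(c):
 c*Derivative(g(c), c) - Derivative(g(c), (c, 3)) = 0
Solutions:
 g(c) = C1 + Integral(C2*airyai(c) + C3*airybi(c), c)


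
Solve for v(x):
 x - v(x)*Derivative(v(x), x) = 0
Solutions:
 v(x) = -sqrt(C1 + x^2)
 v(x) = sqrt(C1 + x^2)


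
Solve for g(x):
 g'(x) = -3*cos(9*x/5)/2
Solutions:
 g(x) = C1 - 5*sin(9*x/5)/6


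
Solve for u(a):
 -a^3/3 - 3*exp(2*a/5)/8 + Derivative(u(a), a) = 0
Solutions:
 u(a) = C1 + a^4/12 + 15*exp(2*a/5)/16


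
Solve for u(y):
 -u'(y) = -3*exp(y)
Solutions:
 u(y) = C1 + 3*exp(y)


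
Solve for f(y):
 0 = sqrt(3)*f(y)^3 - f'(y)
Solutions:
 f(y) = -sqrt(2)*sqrt(-1/(C1 + sqrt(3)*y))/2
 f(y) = sqrt(2)*sqrt(-1/(C1 + sqrt(3)*y))/2
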